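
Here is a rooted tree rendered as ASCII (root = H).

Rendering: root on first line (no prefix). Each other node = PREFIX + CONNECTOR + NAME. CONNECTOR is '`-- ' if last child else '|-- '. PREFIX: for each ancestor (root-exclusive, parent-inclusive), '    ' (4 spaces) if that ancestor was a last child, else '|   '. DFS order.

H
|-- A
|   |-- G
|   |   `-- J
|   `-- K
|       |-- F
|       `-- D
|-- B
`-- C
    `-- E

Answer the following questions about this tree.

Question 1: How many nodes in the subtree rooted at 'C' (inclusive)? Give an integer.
Answer: 2

Derivation:
Subtree rooted at C contains: C, E
Count = 2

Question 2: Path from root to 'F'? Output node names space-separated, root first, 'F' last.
Answer: H A K F

Derivation:
Walk down from root: H -> A -> K -> F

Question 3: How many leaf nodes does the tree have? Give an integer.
Answer: 5

Derivation:
Leaves (nodes with no children): B, D, E, F, J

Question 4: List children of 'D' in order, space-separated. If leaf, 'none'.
Node D's children (from adjacency): (leaf)

Answer: none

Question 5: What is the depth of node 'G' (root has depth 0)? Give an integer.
Path from root to G: H -> A -> G
Depth = number of edges = 2

Answer: 2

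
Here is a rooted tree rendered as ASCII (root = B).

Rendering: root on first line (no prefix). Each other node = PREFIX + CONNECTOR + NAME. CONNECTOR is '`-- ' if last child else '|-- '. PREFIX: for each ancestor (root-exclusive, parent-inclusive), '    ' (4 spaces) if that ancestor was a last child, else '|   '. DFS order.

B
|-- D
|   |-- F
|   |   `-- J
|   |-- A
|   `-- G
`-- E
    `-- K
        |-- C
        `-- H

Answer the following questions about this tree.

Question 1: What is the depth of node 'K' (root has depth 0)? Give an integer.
Answer: 2

Derivation:
Path from root to K: B -> E -> K
Depth = number of edges = 2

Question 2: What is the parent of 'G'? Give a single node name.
Answer: D

Derivation:
Scan adjacency: G appears as child of D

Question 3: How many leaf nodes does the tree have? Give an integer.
Leaves (nodes with no children): A, C, G, H, J

Answer: 5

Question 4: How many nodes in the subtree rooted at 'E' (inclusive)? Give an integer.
Subtree rooted at E contains: C, E, H, K
Count = 4

Answer: 4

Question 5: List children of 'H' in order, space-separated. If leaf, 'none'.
Node H's children (from adjacency): (leaf)

Answer: none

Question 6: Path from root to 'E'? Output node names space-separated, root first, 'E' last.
Walk down from root: B -> E

Answer: B E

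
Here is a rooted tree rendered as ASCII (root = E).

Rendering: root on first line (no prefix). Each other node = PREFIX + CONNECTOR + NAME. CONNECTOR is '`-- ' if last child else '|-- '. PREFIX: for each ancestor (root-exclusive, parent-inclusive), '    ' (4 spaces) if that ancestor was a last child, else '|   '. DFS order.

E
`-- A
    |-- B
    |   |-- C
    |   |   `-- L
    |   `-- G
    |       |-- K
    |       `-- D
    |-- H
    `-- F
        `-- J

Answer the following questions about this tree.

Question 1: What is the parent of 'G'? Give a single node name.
Scan adjacency: G appears as child of B

Answer: B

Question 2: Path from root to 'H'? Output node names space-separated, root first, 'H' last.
Walk down from root: E -> A -> H

Answer: E A H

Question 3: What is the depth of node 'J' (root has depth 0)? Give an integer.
Path from root to J: E -> A -> F -> J
Depth = number of edges = 3

Answer: 3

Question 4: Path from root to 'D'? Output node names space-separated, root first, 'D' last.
Walk down from root: E -> A -> B -> G -> D

Answer: E A B G D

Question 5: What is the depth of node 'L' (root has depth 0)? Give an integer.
Path from root to L: E -> A -> B -> C -> L
Depth = number of edges = 4

Answer: 4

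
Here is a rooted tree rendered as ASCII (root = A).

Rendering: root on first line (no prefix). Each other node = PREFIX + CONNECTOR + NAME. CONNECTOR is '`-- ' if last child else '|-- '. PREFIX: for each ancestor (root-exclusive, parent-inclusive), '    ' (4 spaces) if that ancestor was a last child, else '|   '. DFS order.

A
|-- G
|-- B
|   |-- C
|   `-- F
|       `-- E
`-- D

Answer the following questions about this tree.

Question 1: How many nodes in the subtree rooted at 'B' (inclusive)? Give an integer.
Answer: 4

Derivation:
Subtree rooted at B contains: B, C, E, F
Count = 4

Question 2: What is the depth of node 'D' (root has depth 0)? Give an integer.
Path from root to D: A -> D
Depth = number of edges = 1

Answer: 1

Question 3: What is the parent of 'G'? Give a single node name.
Answer: A

Derivation:
Scan adjacency: G appears as child of A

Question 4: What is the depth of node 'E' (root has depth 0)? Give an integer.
Answer: 3

Derivation:
Path from root to E: A -> B -> F -> E
Depth = number of edges = 3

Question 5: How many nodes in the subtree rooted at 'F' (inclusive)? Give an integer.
Subtree rooted at F contains: E, F
Count = 2

Answer: 2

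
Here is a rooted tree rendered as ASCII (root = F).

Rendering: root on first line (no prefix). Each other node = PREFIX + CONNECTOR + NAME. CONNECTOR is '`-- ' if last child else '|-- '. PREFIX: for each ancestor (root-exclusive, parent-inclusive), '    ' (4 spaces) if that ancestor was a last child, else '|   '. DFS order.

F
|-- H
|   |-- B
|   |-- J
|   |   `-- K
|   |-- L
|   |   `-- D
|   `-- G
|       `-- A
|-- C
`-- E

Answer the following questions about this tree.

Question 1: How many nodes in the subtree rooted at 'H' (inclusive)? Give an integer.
Subtree rooted at H contains: A, B, D, G, H, J, K, L
Count = 8

Answer: 8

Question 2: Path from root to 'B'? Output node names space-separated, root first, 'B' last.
Answer: F H B

Derivation:
Walk down from root: F -> H -> B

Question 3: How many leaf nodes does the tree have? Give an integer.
Answer: 6

Derivation:
Leaves (nodes with no children): A, B, C, D, E, K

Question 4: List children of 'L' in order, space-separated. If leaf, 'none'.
Node L's children (from adjacency): D

Answer: D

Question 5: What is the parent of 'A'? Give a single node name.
Scan adjacency: A appears as child of G

Answer: G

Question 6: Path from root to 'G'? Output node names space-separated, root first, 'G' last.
Walk down from root: F -> H -> G

Answer: F H G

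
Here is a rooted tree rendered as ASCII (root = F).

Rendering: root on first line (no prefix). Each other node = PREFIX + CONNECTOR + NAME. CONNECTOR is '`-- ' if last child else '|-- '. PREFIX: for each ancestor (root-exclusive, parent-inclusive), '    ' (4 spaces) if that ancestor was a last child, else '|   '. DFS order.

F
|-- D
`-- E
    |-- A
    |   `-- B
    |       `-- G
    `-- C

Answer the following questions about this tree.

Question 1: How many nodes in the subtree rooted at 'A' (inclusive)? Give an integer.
Answer: 3

Derivation:
Subtree rooted at A contains: A, B, G
Count = 3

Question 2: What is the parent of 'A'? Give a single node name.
Scan adjacency: A appears as child of E

Answer: E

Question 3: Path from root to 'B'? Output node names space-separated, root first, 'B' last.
Walk down from root: F -> E -> A -> B

Answer: F E A B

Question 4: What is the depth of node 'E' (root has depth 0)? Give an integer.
Answer: 1

Derivation:
Path from root to E: F -> E
Depth = number of edges = 1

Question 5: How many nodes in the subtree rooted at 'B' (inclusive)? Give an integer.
Subtree rooted at B contains: B, G
Count = 2

Answer: 2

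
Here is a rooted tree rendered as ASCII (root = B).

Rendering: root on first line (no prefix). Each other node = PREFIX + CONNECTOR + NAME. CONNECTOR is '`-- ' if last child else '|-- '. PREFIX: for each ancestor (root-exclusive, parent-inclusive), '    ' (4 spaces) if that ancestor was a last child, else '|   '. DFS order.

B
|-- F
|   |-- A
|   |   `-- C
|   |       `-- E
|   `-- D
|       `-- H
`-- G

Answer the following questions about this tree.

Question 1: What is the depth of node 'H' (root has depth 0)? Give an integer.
Answer: 3

Derivation:
Path from root to H: B -> F -> D -> H
Depth = number of edges = 3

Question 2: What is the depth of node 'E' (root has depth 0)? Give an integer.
Answer: 4

Derivation:
Path from root to E: B -> F -> A -> C -> E
Depth = number of edges = 4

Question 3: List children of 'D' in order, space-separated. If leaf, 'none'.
Answer: H

Derivation:
Node D's children (from adjacency): H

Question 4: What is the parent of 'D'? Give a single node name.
Scan adjacency: D appears as child of F

Answer: F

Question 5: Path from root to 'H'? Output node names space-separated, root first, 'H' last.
Walk down from root: B -> F -> D -> H

Answer: B F D H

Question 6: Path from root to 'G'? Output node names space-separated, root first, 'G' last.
Answer: B G

Derivation:
Walk down from root: B -> G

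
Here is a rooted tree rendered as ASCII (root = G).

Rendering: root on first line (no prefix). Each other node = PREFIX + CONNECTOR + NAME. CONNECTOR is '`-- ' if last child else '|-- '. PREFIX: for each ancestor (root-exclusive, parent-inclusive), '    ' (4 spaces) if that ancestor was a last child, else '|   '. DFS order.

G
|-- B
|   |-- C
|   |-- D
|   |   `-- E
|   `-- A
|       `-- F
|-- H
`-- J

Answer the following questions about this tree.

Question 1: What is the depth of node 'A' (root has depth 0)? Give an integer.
Path from root to A: G -> B -> A
Depth = number of edges = 2

Answer: 2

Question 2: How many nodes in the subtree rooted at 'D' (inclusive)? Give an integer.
Answer: 2

Derivation:
Subtree rooted at D contains: D, E
Count = 2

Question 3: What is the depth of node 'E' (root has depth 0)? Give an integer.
Answer: 3

Derivation:
Path from root to E: G -> B -> D -> E
Depth = number of edges = 3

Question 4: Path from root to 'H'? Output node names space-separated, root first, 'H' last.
Walk down from root: G -> H

Answer: G H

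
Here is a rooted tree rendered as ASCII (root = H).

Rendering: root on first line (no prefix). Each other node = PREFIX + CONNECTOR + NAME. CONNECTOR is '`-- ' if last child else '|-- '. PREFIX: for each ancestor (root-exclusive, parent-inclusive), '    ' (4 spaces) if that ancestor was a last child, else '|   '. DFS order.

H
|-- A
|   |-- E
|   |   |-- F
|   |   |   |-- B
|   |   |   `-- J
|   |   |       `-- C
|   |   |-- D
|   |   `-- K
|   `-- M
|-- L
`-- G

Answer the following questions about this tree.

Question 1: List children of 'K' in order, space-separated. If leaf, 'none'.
Answer: none

Derivation:
Node K's children (from adjacency): (leaf)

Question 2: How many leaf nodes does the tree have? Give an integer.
Leaves (nodes with no children): B, C, D, G, K, L, M

Answer: 7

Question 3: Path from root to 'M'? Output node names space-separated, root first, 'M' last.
Walk down from root: H -> A -> M

Answer: H A M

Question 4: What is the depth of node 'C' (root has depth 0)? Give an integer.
Path from root to C: H -> A -> E -> F -> J -> C
Depth = number of edges = 5

Answer: 5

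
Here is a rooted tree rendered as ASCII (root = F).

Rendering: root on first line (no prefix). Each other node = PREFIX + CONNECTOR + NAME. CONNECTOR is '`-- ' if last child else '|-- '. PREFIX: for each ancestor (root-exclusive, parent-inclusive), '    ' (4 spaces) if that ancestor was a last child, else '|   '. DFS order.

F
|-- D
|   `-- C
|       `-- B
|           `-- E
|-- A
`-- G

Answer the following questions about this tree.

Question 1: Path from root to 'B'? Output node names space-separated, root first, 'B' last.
Answer: F D C B

Derivation:
Walk down from root: F -> D -> C -> B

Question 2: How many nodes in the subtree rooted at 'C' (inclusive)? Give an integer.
Answer: 3

Derivation:
Subtree rooted at C contains: B, C, E
Count = 3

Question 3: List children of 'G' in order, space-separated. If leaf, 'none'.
Answer: none

Derivation:
Node G's children (from adjacency): (leaf)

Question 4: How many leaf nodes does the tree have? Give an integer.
Leaves (nodes with no children): A, E, G

Answer: 3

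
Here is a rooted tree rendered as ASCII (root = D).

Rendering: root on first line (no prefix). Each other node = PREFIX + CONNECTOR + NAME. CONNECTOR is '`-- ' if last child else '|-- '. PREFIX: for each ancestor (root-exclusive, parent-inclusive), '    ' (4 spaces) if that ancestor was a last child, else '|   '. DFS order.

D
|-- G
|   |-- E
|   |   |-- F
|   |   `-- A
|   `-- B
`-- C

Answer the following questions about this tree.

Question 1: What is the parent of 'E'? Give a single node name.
Scan adjacency: E appears as child of G

Answer: G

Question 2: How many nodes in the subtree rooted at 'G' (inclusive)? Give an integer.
Answer: 5

Derivation:
Subtree rooted at G contains: A, B, E, F, G
Count = 5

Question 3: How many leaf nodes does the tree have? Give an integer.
Answer: 4

Derivation:
Leaves (nodes with no children): A, B, C, F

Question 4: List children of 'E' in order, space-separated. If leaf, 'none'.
Answer: F A

Derivation:
Node E's children (from adjacency): F, A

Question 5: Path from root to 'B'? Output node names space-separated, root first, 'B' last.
Answer: D G B

Derivation:
Walk down from root: D -> G -> B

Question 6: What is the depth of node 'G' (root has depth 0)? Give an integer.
Path from root to G: D -> G
Depth = number of edges = 1

Answer: 1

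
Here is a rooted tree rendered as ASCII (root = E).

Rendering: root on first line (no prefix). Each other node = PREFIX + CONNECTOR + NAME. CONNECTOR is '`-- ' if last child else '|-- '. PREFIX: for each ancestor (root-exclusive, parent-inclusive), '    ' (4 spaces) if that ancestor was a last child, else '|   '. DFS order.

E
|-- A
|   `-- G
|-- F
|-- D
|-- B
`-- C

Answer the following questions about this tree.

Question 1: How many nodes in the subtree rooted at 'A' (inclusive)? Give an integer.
Answer: 2

Derivation:
Subtree rooted at A contains: A, G
Count = 2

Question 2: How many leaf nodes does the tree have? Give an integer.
Answer: 5

Derivation:
Leaves (nodes with no children): B, C, D, F, G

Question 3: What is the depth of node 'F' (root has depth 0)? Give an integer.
Answer: 1

Derivation:
Path from root to F: E -> F
Depth = number of edges = 1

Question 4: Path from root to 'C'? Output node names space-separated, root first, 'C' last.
Walk down from root: E -> C

Answer: E C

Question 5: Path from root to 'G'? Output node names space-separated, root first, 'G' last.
Answer: E A G

Derivation:
Walk down from root: E -> A -> G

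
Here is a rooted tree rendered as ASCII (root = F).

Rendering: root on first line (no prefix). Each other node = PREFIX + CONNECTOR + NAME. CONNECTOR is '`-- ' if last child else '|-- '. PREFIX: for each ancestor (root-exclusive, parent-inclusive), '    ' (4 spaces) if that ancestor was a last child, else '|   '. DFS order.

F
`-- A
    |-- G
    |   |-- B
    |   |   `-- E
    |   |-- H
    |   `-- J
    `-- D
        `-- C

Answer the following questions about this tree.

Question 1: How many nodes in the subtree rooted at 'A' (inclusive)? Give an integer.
Subtree rooted at A contains: A, B, C, D, E, G, H, J
Count = 8

Answer: 8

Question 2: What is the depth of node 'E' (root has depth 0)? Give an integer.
Path from root to E: F -> A -> G -> B -> E
Depth = number of edges = 4

Answer: 4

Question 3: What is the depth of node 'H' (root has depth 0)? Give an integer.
Answer: 3

Derivation:
Path from root to H: F -> A -> G -> H
Depth = number of edges = 3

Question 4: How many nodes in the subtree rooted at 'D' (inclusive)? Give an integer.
Subtree rooted at D contains: C, D
Count = 2

Answer: 2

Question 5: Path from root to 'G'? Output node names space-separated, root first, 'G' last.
Walk down from root: F -> A -> G

Answer: F A G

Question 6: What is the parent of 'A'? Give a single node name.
Scan adjacency: A appears as child of F

Answer: F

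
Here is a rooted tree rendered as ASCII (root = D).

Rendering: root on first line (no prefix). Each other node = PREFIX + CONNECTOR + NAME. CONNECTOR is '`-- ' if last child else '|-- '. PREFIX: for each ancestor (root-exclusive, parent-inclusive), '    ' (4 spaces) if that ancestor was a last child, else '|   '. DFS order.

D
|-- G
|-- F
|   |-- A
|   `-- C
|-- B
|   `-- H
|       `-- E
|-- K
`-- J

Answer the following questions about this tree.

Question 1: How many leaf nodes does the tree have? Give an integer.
Leaves (nodes with no children): A, C, E, G, J, K

Answer: 6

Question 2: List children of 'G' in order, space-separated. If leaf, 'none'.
Node G's children (from adjacency): (leaf)

Answer: none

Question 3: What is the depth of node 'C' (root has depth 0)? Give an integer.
Path from root to C: D -> F -> C
Depth = number of edges = 2

Answer: 2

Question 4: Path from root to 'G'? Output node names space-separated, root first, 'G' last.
Answer: D G

Derivation:
Walk down from root: D -> G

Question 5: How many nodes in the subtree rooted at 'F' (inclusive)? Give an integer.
Subtree rooted at F contains: A, C, F
Count = 3

Answer: 3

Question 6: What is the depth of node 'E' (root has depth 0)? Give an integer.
Path from root to E: D -> B -> H -> E
Depth = number of edges = 3

Answer: 3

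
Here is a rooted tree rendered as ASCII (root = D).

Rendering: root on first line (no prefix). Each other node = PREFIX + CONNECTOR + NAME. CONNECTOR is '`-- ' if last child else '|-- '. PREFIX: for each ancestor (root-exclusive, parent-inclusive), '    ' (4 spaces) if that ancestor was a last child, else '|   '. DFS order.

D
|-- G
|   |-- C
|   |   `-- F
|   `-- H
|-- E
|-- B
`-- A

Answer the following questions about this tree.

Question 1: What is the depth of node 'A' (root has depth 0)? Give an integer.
Answer: 1

Derivation:
Path from root to A: D -> A
Depth = number of edges = 1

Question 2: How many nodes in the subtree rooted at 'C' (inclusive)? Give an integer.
Answer: 2

Derivation:
Subtree rooted at C contains: C, F
Count = 2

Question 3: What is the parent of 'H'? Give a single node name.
Answer: G

Derivation:
Scan adjacency: H appears as child of G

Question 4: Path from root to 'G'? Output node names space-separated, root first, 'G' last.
Walk down from root: D -> G

Answer: D G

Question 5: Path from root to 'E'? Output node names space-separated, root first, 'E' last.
Answer: D E

Derivation:
Walk down from root: D -> E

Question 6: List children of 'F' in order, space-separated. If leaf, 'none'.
Node F's children (from adjacency): (leaf)

Answer: none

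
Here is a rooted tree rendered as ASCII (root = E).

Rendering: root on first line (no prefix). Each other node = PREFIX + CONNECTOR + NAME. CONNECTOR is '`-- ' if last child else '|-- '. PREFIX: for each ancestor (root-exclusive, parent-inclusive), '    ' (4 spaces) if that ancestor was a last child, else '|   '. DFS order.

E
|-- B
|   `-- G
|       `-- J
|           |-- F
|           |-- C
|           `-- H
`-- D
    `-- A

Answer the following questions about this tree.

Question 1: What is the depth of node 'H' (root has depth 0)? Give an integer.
Answer: 4

Derivation:
Path from root to H: E -> B -> G -> J -> H
Depth = number of edges = 4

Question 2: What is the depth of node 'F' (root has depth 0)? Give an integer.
Path from root to F: E -> B -> G -> J -> F
Depth = number of edges = 4

Answer: 4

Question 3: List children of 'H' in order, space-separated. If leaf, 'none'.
Answer: none

Derivation:
Node H's children (from adjacency): (leaf)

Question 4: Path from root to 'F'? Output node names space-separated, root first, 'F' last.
Walk down from root: E -> B -> G -> J -> F

Answer: E B G J F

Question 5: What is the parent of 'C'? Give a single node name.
Scan adjacency: C appears as child of J

Answer: J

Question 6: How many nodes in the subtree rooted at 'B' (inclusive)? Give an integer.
Subtree rooted at B contains: B, C, F, G, H, J
Count = 6

Answer: 6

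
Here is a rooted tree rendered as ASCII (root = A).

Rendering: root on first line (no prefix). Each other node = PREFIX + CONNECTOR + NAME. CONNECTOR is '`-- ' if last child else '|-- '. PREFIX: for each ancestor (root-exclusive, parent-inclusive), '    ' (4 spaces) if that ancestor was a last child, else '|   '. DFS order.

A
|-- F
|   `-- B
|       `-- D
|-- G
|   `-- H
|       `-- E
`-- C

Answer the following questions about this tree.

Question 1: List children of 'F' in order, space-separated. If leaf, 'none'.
Answer: B

Derivation:
Node F's children (from adjacency): B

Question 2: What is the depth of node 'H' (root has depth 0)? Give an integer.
Answer: 2

Derivation:
Path from root to H: A -> G -> H
Depth = number of edges = 2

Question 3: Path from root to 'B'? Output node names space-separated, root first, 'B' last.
Walk down from root: A -> F -> B

Answer: A F B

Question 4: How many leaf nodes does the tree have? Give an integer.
Leaves (nodes with no children): C, D, E

Answer: 3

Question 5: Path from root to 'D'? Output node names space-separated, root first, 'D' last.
Walk down from root: A -> F -> B -> D

Answer: A F B D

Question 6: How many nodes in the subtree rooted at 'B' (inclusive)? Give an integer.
Answer: 2

Derivation:
Subtree rooted at B contains: B, D
Count = 2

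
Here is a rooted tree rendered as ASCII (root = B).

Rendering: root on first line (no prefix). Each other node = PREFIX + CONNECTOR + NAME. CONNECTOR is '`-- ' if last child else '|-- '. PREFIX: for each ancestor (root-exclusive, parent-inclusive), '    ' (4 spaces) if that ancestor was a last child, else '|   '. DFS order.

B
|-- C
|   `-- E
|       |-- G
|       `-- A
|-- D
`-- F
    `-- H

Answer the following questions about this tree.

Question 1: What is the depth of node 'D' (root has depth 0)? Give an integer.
Path from root to D: B -> D
Depth = number of edges = 1

Answer: 1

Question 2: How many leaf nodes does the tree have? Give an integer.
Leaves (nodes with no children): A, D, G, H

Answer: 4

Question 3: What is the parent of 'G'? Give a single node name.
Scan adjacency: G appears as child of E

Answer: E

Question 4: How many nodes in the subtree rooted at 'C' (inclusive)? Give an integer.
Answer: 4

Derivation:
Subtree rooted at C contains: A, C, E, G
Count = 4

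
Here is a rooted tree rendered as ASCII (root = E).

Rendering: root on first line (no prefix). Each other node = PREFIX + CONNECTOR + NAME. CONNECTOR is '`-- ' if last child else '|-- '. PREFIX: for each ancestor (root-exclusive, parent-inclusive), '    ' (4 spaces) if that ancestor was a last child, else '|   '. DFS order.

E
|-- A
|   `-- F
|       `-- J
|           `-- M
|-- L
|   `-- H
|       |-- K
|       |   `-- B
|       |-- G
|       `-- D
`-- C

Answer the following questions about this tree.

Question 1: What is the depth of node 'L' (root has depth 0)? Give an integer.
Path from root to L: E -> L
Depth = number of edges = 1

Answer: 1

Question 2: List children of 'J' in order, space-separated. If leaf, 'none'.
Answer: M

Derivation:
Node J's children (from adjacency): M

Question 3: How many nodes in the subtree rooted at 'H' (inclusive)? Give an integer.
Answer: 5

Derivation:
Subtree rooted at H contains: B, D, G, H, K
Count = 5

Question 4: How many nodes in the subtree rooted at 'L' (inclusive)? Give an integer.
Subtree rooted at L contains: B, D, G, H, K, L
Count = 6

Answer: 6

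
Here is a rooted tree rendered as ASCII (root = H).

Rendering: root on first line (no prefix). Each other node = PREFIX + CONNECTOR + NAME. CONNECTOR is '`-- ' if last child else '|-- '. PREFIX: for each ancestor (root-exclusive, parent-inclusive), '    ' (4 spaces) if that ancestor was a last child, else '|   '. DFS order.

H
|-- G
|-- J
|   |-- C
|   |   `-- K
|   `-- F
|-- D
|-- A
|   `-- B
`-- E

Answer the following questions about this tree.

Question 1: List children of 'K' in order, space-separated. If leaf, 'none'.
Answer: none

Derivation:
Node K's children (from adjacency): (leaf)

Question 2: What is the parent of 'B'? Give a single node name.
Answer: A

Derivation:
Scan adjacency: B appears as child of A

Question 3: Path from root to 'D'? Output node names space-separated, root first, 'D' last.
Answer: H D

Derivation:
Walk down from root: H -> D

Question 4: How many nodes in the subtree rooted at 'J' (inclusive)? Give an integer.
Answer: 4

Derivation:
Subtree rooted at J contains: C, F, J, K
Count = 4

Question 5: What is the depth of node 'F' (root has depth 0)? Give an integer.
Answer: 2

Derivation:
Path from root to F: H -> J -> F
Depth = number of edges = 2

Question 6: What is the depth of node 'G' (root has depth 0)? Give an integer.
Answer: 1

Derivation:
Path from root to G: H -> G
Depth = number of edges = 1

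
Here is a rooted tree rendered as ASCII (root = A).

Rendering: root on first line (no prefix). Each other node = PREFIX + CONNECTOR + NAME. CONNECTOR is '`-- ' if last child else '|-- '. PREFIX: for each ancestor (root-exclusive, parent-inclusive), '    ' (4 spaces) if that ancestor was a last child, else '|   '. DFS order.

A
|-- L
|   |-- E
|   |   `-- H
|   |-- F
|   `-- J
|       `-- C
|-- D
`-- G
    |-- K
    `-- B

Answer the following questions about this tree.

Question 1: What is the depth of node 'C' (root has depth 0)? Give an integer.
Answer: 3

Derivation:
Path from root to C: A -> L -> J -> C
Depth = number of edges = 3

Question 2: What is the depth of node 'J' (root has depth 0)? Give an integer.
Answer: 2

Derivation:
Path from root to J: A -> L -> J
Depth = number of edges = 2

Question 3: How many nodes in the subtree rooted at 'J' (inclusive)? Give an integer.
Subtree rooted at J contains: C, J
Count = 2

Answer: 2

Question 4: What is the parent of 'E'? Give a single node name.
Answer: L

Derivation:
Scan adjacency: E appears as child of L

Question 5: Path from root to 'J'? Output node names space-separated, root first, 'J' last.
Answer: A L J

Derivation:
Walk down from root: A -> L -> J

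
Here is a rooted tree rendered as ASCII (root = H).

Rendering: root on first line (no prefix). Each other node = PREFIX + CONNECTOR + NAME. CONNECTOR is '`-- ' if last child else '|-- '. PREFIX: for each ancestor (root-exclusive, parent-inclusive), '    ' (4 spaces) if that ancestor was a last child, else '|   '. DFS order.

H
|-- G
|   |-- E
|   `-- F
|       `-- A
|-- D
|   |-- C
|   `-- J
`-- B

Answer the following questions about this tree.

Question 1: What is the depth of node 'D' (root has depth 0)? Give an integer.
Answer: 1

Derivation:
Path from root to D: H -> D
Depth = number of edges = 1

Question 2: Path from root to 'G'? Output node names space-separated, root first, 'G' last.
Answer: H G

Derivation:
Walk down from root: H -> G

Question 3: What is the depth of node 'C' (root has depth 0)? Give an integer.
Path from root to C: H -> D -> C
Depth = number of edges = 2

Answer: 2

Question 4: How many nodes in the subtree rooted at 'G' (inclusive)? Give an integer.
Answer: 4

Derivation:
Subtree rooted at G contains: A, E, F, G
Count = 4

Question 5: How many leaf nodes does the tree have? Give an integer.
Leaves (nodes with no children): A, B, C, E, J

Answer: 5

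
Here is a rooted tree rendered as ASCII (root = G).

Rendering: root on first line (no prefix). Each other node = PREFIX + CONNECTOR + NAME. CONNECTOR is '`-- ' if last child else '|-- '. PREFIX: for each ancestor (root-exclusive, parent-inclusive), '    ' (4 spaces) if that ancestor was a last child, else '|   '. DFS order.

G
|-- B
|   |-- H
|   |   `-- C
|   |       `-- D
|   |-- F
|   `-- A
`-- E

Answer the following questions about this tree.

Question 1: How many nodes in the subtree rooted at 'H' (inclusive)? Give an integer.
Answer: 3

Derivation:
Subtree rooted at H contains: C, D, H
Count = 3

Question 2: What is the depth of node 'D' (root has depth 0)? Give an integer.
Path from root to D: G -> B -> H -> C -> D
Depth = number of edges = 4

Answer: 4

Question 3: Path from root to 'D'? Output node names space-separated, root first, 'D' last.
Answer: G B H C D

Derivation:
Walk down from root: G -> B -> H -> C -> D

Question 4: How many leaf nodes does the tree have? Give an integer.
Leaves (nodes with no children): A, D, E, F

Answer: 4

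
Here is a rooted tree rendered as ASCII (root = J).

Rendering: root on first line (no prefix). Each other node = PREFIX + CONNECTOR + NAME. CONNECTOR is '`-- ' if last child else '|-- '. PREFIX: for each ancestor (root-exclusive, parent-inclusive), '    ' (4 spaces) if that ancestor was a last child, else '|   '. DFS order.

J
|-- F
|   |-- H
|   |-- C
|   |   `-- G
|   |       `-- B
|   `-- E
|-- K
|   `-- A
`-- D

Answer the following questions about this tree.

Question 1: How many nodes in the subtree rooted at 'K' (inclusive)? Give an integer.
Subtree rooted at K contains: A, K
Count = 2

Answer: 2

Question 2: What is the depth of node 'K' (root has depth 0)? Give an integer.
Answer: 1

Derivation:
Path from root to K: J -> K
Depth = number of edges = 1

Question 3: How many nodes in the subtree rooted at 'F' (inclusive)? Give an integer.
Answer: 6

Derivation:
Subtree rooted at F contains: B, C, E, F, G, H
Count = 6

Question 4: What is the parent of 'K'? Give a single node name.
Scan adjacency: K appears as child of J

Answer: J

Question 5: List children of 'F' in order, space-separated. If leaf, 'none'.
Answer: H C E

Derivation:
Node F's children (from adjacency): H, C, E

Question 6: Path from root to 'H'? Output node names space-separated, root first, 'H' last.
Answer: J F H

Derivation:
Walk down from root: J -> F -> H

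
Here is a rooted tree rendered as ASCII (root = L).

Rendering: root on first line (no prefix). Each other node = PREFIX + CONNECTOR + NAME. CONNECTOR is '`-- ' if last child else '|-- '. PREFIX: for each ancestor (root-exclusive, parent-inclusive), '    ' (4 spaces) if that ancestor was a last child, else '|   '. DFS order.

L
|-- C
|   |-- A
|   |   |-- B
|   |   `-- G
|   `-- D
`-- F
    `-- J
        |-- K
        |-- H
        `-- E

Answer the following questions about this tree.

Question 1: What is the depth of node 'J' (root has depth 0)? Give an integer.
Path from root to J: L -> F -> J
Depth = number of edges = 2

Answer: 2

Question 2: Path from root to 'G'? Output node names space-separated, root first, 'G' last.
Answer: L C A G

Derivation:
Walk down from root: L -> C -> A -> G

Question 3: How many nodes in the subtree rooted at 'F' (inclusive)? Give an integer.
Answer: 5

Derivation:
Subtree rooted at F contains: E, F, H, J, K
Count = 5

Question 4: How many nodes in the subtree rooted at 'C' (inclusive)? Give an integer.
Subtree rooted at C contains: A, B, C, D, G
Count = 5

Answer: 5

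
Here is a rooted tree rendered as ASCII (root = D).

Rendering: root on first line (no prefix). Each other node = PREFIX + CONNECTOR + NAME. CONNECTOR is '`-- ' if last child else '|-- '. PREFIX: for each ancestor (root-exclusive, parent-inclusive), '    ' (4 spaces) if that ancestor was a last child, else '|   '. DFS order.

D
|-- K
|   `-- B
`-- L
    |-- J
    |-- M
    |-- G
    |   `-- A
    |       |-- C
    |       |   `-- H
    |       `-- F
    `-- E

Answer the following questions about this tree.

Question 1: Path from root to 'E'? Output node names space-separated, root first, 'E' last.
Walk down from root: D -> L -> E

Answer: D L E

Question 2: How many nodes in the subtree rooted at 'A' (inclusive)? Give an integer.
Answer: 4

Derivation:
Subtree rooted at A contains: A, C, F, H
Count = 4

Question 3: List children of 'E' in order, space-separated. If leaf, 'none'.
Node E's children (from adjacency): (leaf)

Answer: none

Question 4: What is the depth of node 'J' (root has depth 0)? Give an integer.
Path from root to J: D -> L -> J
Depth = number of edges = 2

Answer: 2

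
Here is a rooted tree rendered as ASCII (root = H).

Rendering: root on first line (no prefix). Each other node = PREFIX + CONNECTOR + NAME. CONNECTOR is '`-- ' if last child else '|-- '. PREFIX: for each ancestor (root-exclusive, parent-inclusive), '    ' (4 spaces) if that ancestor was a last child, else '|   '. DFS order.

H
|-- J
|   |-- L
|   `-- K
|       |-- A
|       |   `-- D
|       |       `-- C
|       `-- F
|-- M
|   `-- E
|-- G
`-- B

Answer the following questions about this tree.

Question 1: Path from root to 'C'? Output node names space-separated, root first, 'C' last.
Answer: H J K A D C

Derivation:
Walk down from root: H -> J -> K -> A -> D -> C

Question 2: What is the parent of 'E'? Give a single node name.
Scan adjacency: E appears as child of M

Answer: M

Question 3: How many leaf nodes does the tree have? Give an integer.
Leaves (nodes with no children): B, C, E, F, G, L

Answer: 6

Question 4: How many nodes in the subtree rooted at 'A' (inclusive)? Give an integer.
Subtree rooted at A contains: A, C, D
Count = 3

Answer: 3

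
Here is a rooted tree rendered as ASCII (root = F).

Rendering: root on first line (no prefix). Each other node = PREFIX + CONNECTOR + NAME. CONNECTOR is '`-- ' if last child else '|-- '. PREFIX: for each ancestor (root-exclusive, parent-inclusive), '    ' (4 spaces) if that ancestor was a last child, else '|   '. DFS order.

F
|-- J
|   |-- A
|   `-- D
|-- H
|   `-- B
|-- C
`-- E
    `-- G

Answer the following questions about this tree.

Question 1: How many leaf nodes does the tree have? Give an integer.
Leaves (nodes with no children): A, B, C, D, G

Answer: 5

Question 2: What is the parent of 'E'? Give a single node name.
Scan adjacency: E appears as child of F

Answer: F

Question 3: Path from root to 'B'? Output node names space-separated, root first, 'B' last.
Walk down from root: F -> H -> B

Answer: F H B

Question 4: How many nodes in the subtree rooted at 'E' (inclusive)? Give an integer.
Subtree rooted at E contains: E, G
Count = 2

Answer: 2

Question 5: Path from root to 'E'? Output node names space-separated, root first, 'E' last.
Walk down from root: F -> E

Answer: F E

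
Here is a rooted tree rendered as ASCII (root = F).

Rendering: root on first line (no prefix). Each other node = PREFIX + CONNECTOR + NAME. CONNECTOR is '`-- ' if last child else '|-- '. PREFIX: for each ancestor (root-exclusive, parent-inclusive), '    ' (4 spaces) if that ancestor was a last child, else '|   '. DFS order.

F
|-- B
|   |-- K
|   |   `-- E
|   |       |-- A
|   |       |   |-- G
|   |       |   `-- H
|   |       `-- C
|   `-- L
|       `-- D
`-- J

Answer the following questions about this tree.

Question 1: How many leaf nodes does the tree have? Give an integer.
Answer: 5

Derivation:
Leaves (nodes with no children): C, D, G, H, J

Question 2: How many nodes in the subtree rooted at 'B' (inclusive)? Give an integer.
Subtree rooted at B contains: A, B, C, D, E, G, H, K, L
Count = 9

Answer: 9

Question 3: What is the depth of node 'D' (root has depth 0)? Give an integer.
Path from root to D: F -> B -> L -> D
Depth = number of edges = 3

Answer: 3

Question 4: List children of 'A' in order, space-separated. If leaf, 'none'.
Answer: G H

Derivation:
Node A's children (from adjacency): G, H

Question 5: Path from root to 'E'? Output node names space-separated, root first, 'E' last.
Walk down from root: F -> B -> K -> E

Answer: F B K E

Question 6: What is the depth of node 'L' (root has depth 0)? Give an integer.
Answer: 2

Derivation:
Path from root to L: F -> B -> L
Depth = number of edges = 2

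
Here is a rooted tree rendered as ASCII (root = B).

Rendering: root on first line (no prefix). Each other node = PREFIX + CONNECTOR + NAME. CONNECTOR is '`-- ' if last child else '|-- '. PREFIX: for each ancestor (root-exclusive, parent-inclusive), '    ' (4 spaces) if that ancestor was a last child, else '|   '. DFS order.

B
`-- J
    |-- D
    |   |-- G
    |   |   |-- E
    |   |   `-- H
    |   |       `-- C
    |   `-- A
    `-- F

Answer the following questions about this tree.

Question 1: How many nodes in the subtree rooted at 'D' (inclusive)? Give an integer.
Answer: 6

Derivation:
Subtree rooted at D contains: A, C, D, E, G, H
Count = 6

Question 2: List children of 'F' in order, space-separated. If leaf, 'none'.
Node F's children (from adjacency): (leaf)

Answer: none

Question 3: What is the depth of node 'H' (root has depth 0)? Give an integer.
Answer: 4

Derivation:
Path from root to H: B -> J -> D -> G -> H
Depth = number of edges = 4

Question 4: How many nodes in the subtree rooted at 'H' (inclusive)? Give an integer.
Answer: 2

Derivation:
Subtree rooted at H contains: C, H
Count = 2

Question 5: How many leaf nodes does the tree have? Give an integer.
Leaves (nodes with no children): A, C, E, F

Answer: 4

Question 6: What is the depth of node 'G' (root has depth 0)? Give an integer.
Answer: 3

Derivation:
Path from root to G: B -> J -> D -> G
Depth = number of edges = 3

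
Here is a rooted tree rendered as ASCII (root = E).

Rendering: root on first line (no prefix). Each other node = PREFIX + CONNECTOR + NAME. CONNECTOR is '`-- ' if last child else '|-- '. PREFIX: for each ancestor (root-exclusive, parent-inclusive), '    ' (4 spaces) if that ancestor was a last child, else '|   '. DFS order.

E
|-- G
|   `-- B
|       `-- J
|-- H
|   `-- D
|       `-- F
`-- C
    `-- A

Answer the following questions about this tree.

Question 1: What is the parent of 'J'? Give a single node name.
Answer: B

Derivation:
Scan adjacency: J appears as child of B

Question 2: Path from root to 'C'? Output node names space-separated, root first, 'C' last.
Walk down from root: E -> C

Answer: E C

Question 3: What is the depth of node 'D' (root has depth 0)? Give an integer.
Path from root to D: E -> H -> D
Depth = number of edges = 2

Answer: 2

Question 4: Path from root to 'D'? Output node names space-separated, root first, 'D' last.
Walk down from root: E -> H -> D

Answer: E H D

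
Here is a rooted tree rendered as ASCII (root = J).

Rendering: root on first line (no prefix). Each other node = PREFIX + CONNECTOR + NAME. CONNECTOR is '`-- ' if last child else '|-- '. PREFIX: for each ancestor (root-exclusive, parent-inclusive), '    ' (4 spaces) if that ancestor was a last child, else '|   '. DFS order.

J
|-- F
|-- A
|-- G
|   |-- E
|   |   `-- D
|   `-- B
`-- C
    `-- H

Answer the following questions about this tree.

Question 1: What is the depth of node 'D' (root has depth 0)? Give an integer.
Answer: 3

Derivation:
Path from root to D: J -> G -> E -> D
Depth = number of edges = 3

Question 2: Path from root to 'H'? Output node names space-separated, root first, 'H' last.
Walk down from root: J -> C -> H

Answer: J C H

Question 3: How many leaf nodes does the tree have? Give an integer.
Leaves (nodes with no children): A, B, D, F, H

Answer: 5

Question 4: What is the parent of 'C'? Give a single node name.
Answer: J

Derivation:
Scan adjacency: C appears as child of J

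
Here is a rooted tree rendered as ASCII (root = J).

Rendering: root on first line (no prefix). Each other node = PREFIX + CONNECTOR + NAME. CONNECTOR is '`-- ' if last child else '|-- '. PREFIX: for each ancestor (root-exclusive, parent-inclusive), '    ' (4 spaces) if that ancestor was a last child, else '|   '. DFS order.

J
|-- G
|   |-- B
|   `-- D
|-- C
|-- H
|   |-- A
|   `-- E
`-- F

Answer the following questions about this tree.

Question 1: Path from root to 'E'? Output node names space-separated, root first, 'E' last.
Walk down from root: J -> H -> E

Answer: J H E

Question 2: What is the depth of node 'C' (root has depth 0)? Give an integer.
Answer: 1

Derivation:
Path from root to C: J -> C
Depth = number of edges = 1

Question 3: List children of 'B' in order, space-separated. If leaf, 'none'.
Answer: none

Derivation:
Node B's children (from adjacency): (leaf)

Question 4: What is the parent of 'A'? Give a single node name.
Answer: H

Derivation:
Scan adjacency: A appears as child of H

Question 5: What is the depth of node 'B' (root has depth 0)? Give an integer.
Answer: 2

Derivation:
Path from root to B: J -> G -> B
Depth = number of edges = 2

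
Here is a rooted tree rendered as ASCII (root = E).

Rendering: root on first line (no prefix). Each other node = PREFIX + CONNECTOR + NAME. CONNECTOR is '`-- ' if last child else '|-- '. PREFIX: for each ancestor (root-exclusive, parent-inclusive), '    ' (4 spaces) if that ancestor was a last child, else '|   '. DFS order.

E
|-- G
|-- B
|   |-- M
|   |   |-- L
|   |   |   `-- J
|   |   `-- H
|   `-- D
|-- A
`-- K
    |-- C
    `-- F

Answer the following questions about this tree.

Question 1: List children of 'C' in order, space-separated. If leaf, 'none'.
Node C's children (from adjacency): (leaf)

Answer: none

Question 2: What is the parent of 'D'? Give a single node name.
Scan adjacency: D appears as child of B

Answer: B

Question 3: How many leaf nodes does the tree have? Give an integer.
Answer: 7

Derivation:
Leaves (nodes with no children): A, C, D, F, G, H, J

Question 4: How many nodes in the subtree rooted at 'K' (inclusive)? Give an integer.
Subtree rooted at K contains: C, F, K
Count = 3

Answer: 3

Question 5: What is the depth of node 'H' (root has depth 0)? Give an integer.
Path from root to H: E -> B -> M -> H
Depth = number of edges = 3

Answer: 3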